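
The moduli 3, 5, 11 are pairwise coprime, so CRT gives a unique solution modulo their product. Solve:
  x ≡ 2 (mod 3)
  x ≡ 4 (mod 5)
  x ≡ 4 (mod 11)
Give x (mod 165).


Moduli 3, 5, 11 are pairwise coprime; by CRT there is a unique solution modulo M = 3 · 5 · 11 = 165.
Solve pairwise, accumulating the modulus:
  Start with x ≡ 2 (mod 3).
  Combine with x ≡ 4 (mod 5): since gcd(3, 5) = 1, we get a unique residue mod 15.
    Write x = 2 + 3·t and substitute into x ≡ 4 (mod 5): 3·t ≡ 4 − 2 = 2 (mod 5).
    The inverse of 3 mod 5 is 2 (since 3·2 = 6 = 1·5 + 1), so t ≡ 2·2 = 4 ≡ 4 (mod 5).
    Then x = 2 + 3·4 = 14, valid modulo lcm(3, 5) = 15: x ≡ 14 (mod 15).
  Combine with x ≡ 4 (mod 11): since gcd(15, 11) = 1, we get a unique residue mod 165.
    Write x = 14 + 15·t and substitute into x ≡ 4 (mod 11): 15·t ≡ 4 − 14 = -10 (mod 11).
    Reduce coefficients mod 11: 4·t ≡ 1 (mod 11).
    The inverse of 4 mod 11 is 3 (since 4·3 = 12 = 1·11 + 1), so t ≡ 3·1 = 3 ≡ 3 (mod 11).
    Then x = 14 + 15·3 = 59, valid modulo lcm(15, 11) = 165: x ≡ 59 (mod 165).
Verify: 59 mod 3 = 2 ✓, 59 mod 5 = 4 ✓, 59 mod 11 = 4 ✓.

x ≡ 59 (mod 165).


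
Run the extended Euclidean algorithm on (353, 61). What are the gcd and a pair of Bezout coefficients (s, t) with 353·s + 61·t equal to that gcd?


Euclidean algorithm on (353, 61) — divide until remainder is 0:
  353 = 5 · 61 + 48
  61 = 1 · 48 + 13
  48 = 3 · 13 + 9
  13 = 1 · 9 + 4
  9 = 2 · 4 + 1
  4 = 4 · 1 + 0
gcd(353, 61) = 1.
Track Bezout coefficients alongside the remainders: start with r₀ = 353 = a·1 + b·0 (s = 1, t = 0) and r₁ = 61 = a·0 + b·1 (s = 0, t = 1); each new remainder r_{k+1} = r_{k-1} − q_k·r_k inherits s_{k+1} = s_{k-1} − q_k·s_k, t_{k+1} = t_{k-1} − q_k·t_k, so r_k = a·s_k + b·t_k at every step:
  q = 5: r = 48, s = 1 − 5·0 = 1, t = 0 − 5·1 = -5  (check: 353·1 + 61·(-5) = 48)
  q = 1: r = 13, s = 0 − 1·1 = -1, t = 1 − 1·(-5) = 6  (check: 353·(-1) + 61·6 = 13)
  q = 3: r = 9, s = 1 − 3·(-1) = 4, t = -5 − 3·6 = -23  (check: 353·4 + 61·(-23) = 9)
  q = 1: r = 4, s = -1 − 1·4 = -5, t = 6 − 1·(-23) = 29  (check: 353·(-5) + 61·29 = 4)
  q = 2: r = 1, s = 4 − 2·(-5) = 14, t = -23 − 2·29 = -81  (check: 353·14 + 61·(-81) = 1)
The row with r = 1 (the gcd) gives the Bezout coefficients s = 14, t = -81.
Result: 353 · (14) + 61 · (-81) = 1.

gcd(353, 61) = 1; s = 14, t = -81 (check: 353·14 + 61·(-81) = 1).


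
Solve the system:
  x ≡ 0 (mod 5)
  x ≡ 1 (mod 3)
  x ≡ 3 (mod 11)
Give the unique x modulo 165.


Moduli 5, 3, 11 are pairwise coprime; by CRT there is a unique solution modulo M = 5 · 3 · 11 = 165.
Solve pairwise, accumulating the modulus:
  Start with x ≡ 0 (mod 5).
  Combine with x ≡ 1 (mod 3): since gcd(5, 3) = 1, we get a unique residue mod 15.
    Write x = 0 + 5·t and substitute into x ≡ 1 (mod 3): 5·t ≡ 1 − 0 = 1 (mod 3).
    Reduce coefficients mod 3: 2·t ≡ 1 (mod 3).
    The inverse of 2 mod 3 is 2 (since 2·2 = 4 = 1·3 + 1), so t ≡ 2·1 = 2 ≡ 2 (mod 3).
    Then x = 0 + 5·2 = 10, valid modulo lcm(5, 3) = 15: x ≡ 10 (mod 15).
  Combine with x ≡ 3 (mod 11): since gcd(15, 11) = 1, we get a unique residue mod 165.
    Write x = 10 + 15·t and substitute into x ≡ 3 (mod 11): 15·t ≡ 3 − 10 = -7 (mod 11).
    Reduce coefficients mod 11: 4·t ≡ 4 (mod 11).
    The inverse of 4 mod 11 is 3 (since 4·3 = 12 = 1·11 + 1), so t ≡ 3·4 = 12 ≡ 1 (mod 11).
    Then x = 10 + 15·1 = 25, valid modulo lcm(15, 11) = 165: x ≡ 25 (mod 165).
Verify: 25 mod 5 = 0 ✓, 25 mod 3 = 1 ✓, 25 mod 11 = 3 ✓.

x ≡ 25 (mod 165).


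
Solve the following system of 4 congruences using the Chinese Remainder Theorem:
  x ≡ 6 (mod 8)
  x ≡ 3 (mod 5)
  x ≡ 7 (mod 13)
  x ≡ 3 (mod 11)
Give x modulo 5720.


Product of moduli M = 8 · 5 · 13 · 11 = 5720.
Merge one congruence at a time:
  Start: x ≡ 6 (mod 8).
  Combine with x ≡ 3 (mod 5); new modulus lcm = 40.
    Write x = 6 + 8·t and substitute into x ≡ 3 (mod 5): 8·t ≡ 3 − 6 = -3 (mod 5).
    Reduce coefficients mod 5: 3·t ≡ 2 (mod 5).
    The inverse of 3 mod 5 is 2 (since 3·2 = 6 = 1·5 + 1), so t ≡ 2·2 = 4 ≡ 4 (mod 5).
    Then x = 6 + 8·4 = 38, valid modulo lcm(8, 5) = 40: x ≡ 38 (mod 40).
  Combine with x ≡ 7 (mod 13); new modulus lcm = 520.
    Write x = 38 + 40·t and substitute into x ≡ 7 (mod 13): 40·t ≡ 7 − 38 = -31 (mod 13).
    Reduce coefficients mod 13: 1·t ≡ 8 (mod 13).
    So t ≡ 8 (mod 13).
    Then x = 38 + 40·8 = 358, valid modulo lcm(40, 13) = 520: x ≡ 358 (mod 520).
  Combine with x ≡ 3 (mod 11); new modulus lcm = 5720.
    Write x = 358 + 520·t and substitute into x ≡ 3 (mod 11): 520·t ≡ 3 − 358 = -355 (mod 11).
    Reduce coefficients mod 11: 3·t ≡ 8 (mod 11).
    The inverse of 3 mod 11 is 4 (since 3·4 = 12 = 1·11 + 1), so t ≡ 4·8 = 32 ≡ 10 (mod 11).
    Then x = 358 + 520·10 = 5558, valid modulo lcm(520, 11) = 5720: x ≡ 5558 (mod 5720).
Verify against each original: 5558 mod 8 = 6, 5558 mod 5 = 3, 5558 mod 13 = 7, 5558 mod 11 = 3.

x ≡ 5558 (mod 5720).


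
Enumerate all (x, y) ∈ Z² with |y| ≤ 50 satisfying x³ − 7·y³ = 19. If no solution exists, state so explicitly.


The equation is x³ - 7y³ = 19. For fixed y, x³ = 7·y³ + 19, so a solution requires the RHS to be a perfect cube.
Strategy: iterate y from -50 to 50, compute RHS = 7·y³ + 19, and check whether it is a (positive or negative) perfect cube.
Check small values of y:
  y = 0: RHS = 19 is not a perfect cube.
  y = 1: RHS = 26 is not a perfect cube.
  y = -1: RHS = 12 is not a perfect cube.
  y = 2: RHS = 75 is not a perfect cube.
  y = -2: RHS = -37 is not a perfect cube.
  y = 3: RHS = 208 is not a perfect cube.
  y = -3: RHS = -170 is not a perfect cube.
Continuing the search up to |y| = 50 finds no solutions either.
No (x, y) in the scanned range satisfies the equation.

No integer solutions with |y| ≤ 50.


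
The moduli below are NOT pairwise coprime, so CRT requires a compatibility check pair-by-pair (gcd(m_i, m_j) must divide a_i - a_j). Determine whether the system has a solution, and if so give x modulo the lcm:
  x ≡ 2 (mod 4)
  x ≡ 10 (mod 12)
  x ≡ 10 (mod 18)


Moduli 4, 12, 18 are not pairwise coprime, so CRT works modulo lcm(m_i) when all pairwise compatibility conditions hold.
Pairwise compatibility: gcd(m_i, m_j) must divide a_i - a_j for every pair.
Merge one congruence at a time:
  Start: x ≡ 2 (mod 4).
  Combine with x ≡ 10 (mod 12): gcd(4, 12) = 4; 10 - 2 = 8, which IS divisible by 4, so compatible.
    Write x = 2 + 4·t and substitute into x ≡ 10 (mod 12): 4·t ≡ 10 − 2 = 8 (mod 12).
    Divide the congruence (and modulus) by g = 4: 1·t ≡ 2 (mod 3).
    So t ≡ 2 (mod 3).
    Then x = 2 + 4·2 = 10, valid modulo lcm(4, 12) = 12: x ≡ 10 (mod 12).
  Combine with x ≡ 10 (mod 18): gcd(12, 18) = 6; 10 - 10 = 0, which IS divisible by 6, so compatible.
    Write x = 10 + 12·t and substitute into x ≡ 10 (mod 18): 12·t ≡ 10 − 10 = 0 (mod 18).
    Divide the congruence (and modulus) by g = 6: 2·t ≡ 0 (mod 3).
    The inverse of 2 mod 3 is 2 (since 2·2 = 4 = 1·3 + 1), so t ≡ 2·0 = 0 ≡ 0 (mod 3).
    Then x = 10 + 12·0 = 10, valid modulo lcm(12, 18) = 36: x ≡ 10 (mod 36).
Verify: 10 mod 4 = 2, 10 mod 12 = 10, 10 mod 18 = 10.

x ≡ 10 (mod 36).


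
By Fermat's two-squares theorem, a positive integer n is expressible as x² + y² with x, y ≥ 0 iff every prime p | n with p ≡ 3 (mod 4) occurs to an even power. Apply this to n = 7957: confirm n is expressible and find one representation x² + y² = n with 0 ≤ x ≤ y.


Step 1: Factor n = 7957 = 73 · 109.
Step 2: Check the mod-4 condition on each prime factor: 73 ≡ 1 (mod 4), exponent 1; 109 ≡ 1 (mod 4), exponent 1.
All primes ≡ 3 (mod 4) appear to even exponent (or don't appear), so by the two-squares theorem n IS expressible as a sum of two squares.
Step 3: Build a representation. Here n = 73 · 109 is a product of primes ≡ 1 (mod 4). Each prime p ≡ 1 (mod 4) is itself a sum of two squares; find a² by testing p − a² for a perfect square:
  73: 73 − 1² = 72, 73 − 2² = 69, 73 − 3² = 64 = 8² ⇒ 73 = 3² + 8².
  109: 109 − 1² = 108, 109 − 2² = 105, 109 − 3² = 100 = 10² ⇒ 109 = 3² + 10².
  Combine using the Brahmagupta–Fibonacci identity (a² + b²)(c² + d²) = (ac − bd)² + (ad + bc)² = (ac + bd)² + (ad − bc)²:
  73 · 109 = 7957: from (3² + 8²)(3² + 10²), take (3·3 − 8·10, 3·10 + 8·3) = (9 − 80, 30 + 24) = (-71, 54); dropping signs (only squares matter) gives (71, 54); check 71² + 54² = 5041 + 2916 = 7957 ✓.
Step 4: Order so x ≤ y and verify: 54² + 71² = 2916 + 5041 = 7957 = n. ✓

n = 7957 = 54² + 71² (one valid representation with x ≤ y).


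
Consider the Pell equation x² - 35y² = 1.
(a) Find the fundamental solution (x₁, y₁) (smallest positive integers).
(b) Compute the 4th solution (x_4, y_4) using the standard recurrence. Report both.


Step 1: Find the fundamental solution (x₁, y₁) of x² - 35y² = 1.
  Expand √35 as a continued fraction. a₀ = ⌊√35⌋ = 5; iterate m_{k+1} = d_k·a_k − m_k, d_{k+1} = (35 − m_{k+1}²)/d_k, a_{k+1} = ⌊(a₀ + m_{k+1})/d_{k+1}⌋ (starting m₀ = 0, d₀ = 1), with convergents p_k = a_k·p_{k-1} + p_{k-2}, q_k = a_k·q_{k-1} + q_{k-2} (p₋₁ = 1, q₋₁ = 0):
  k = 0: a₀ = 5; p₀/q₀ = 5/1; p₀² − 35·q₀² = 25 − 35 = -10.
  k = 1: m = 5, d = 10, a = ⌊(5 + 5)/10⌋ = 1; p/q = (1·5 + 1)/(1·1 + 0) = 6/1; p² − 35·q² = 36 − 35 = 1.
  The first convergent with p² − 35·q² = 1 gives the fundamental solution (x₁, y₁) = (6, 1).
Step 2: Apply the recurrence (x_{n+1}, y_{n+1}) = (x₁x_n + 35y₁y_n, x₁y_n + y₁x_n) repeatedly.
  From (x_1, y_1) = (6, 1): x_2 = 6·6 + 35·1·1 = 71; y_2 = 6·1 + 1·6 = 12.
  From (x_2, y_2) = (71, 12): x_3 = 6·71 + 35·1·12 = 846; y_3 = 6·12 + 1·71 = 143.
  From (x_3, y_3) = (846, 143): x_4 = 6·846 + 35·1·143 = 10081; y_4 = 6·143 + 1·846 = 1704.
Step 3: Verify x_4² - 35·y_4² = 101626561 - 101626560 = 1 (should be 1). ✓

(x_1, y_1) = (6, 1); (x_4, y_4) = (10081, 1704).


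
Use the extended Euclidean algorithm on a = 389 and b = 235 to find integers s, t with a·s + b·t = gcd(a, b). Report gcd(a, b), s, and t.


Euclidean algorithm on (389, 235) — divide until remainder is 0:
  389 = 1 · 235 + 154
  235 = 1 · 154 + 81
  154 = 1 · 81 + 73
  81 = 1 · 73 + 8
  73 = 9 · 8 + 1
  8 = 8 · 1 + 0
gcd(389, 235) = 1.
Track Bezout coefficients alongside the remainders: start with r₀ = 389 = a·1 + b·0 (s = 1, t = 0) and r₁ = 235 = a·0 + b·1 (s = 0, t = 1); each new remainder r_{k+1} = r_{k-1} − q_k·r_k inherits s_{k+1} = s_{k-1} − q_k·s_k, t_{k+1} = t_{k-1} − q_k·t_k, so r_k = a·s_k + b·t_k at every step:
  q = 1: r = 154, s = 1 − 1·0 = 1, t = 0 − 1·1 = -1  (check: 389·1 + 235·(-1) = 154)
  q = 1: r = 81, s = 0 − 1·1 = -1, t = 1 − 1·(-1) = 2  (check: 389·(-1) + 235·2 = 81)
  q = 1: r = 73, s = 1 − 1·(-1) = 2, t = -1 − 1·2 = -3  (check: 389·2 + 235·(-3) = 73)
  q = 1: r = 8, s = -1 − 1·2 = -3, t = 2 − 1·(-3) = 5  (check: 389·(-3) + 235·5 = 8)
  q = 9: r = 1, s = 2 − 9·(-3) = 29, t = -3 − 9·5 = -48  (check: 389·29 + 235·(-48) = 1)
The row with r = 1 (the gcd) gives the Bezout coefficients s = 29, t = -48.
Result: 389 · (29) + 235 · (-48) = 1.

gcd(389, 235) = 1; s = 29, t = -48 (check: 389·29 + 235·(-48) = 1).


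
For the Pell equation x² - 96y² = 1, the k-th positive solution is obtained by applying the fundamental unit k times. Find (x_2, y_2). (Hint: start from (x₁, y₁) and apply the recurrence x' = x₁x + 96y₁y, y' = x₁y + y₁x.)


Step 1: Find the fundamental solution (x₁, y₁) of x² - 96y² = 1.
  Expand √96 as a continued fraction. a₀ = ⌊√96⌋ = 9; iterate m_{k+1} = d_k·a_k − m_k, d_{k+1} = (96 − m_{k+1}²)/d_k, a_{k+1} = ⌊(a₀ + m_{k+1})/d_{k+1}⌋ (starting m₀ = 0, d₀ = 1), with convergents p_k = a_k·p_{k-1} + p_{k-2}, q_k = a_k·q_{k-1} + q_{k-2} (p₋₁ = 1, q₋₁ = 0):
  k = 0: a₀ = 9; p₀/q₀ = 9/1; p₀² − 96·q₀² = 81 − 96 = -15.
  k = 1: m = 9, d = 15, a = ⌊(9 + 9)/15⌋ = 1; p/q = (1·9 + 1)/(1·1 + 0) = 10/1; p² − 96·q² = 100 − 96 = 4.
  k = 2: m = 6, d = 4, a = ⌊(9 + 6)/4⌋ = 3; p/q = (3·10 + 9)/(3·1 + 1) = 39/4; p² − 96·q² = 1521 − 1536 = -15.
  k = 3: m = 6, d = 15, a = ⌊(9 + 6)/15⌋ = 1; p/q = (1·39 + 10)/(1·4 + 1) = 49/5; p² − 96·q² = 2401 − 2400 = 1.
  The first convergent with p² − 96·q² = 1 gives the fundamental solution (x₁, y₁) = (49, 5).
Step 2: Apply the recurrence (x_{n+1}, y_{n+1}) = (x₁x_n + 96y₁y_n, x₁y_n + y₁x_n) repeatedly.
  From (x_1, y_1) = (49, 5): x_2 = 49·49 + 96·5·5 = 4801; y_2 = 49·5 + 5·49 = 490.
Step 3: Verify x_2² - 96·y_2² = 23049601 - 23049600 = 1 (should be 1). ✓

(x_1, y_1) = (49, 5); (x_2, y_2) = (4801, 490).


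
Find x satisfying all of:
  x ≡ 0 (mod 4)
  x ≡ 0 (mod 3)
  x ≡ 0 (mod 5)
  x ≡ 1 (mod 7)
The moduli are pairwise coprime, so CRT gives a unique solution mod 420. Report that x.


Product of moduli M = 4 · 3 · 5 · 7 = 420.
Merge one congruence at a time:
  Start: x ≡ 0 (mod 4).
  Combine with x ≡ 0 (mod 3); new modulus lcm = 12.
    Write x = 0 + 4·t and substitute into x ≡ 0 (mod 3): 4·t ≡ 0 − 0 = 0 (mod 3).
    Reduce coefficients mod 3: 1·t ≡ 0 (mod 3).
    So t ≡ 0 (mod 3).
    Then x = 0 + 4·0 = 0, valid modulo lcm(4, 3) = 12: x ≡ 0 (mod 12).
  Combine with x ≡ 0 (mod 5); new modulus lcm = 60.
    Write x = 0 + 12·t and substitute into x ≡ 0 (mod 5): 12·t ≡ 0 − 0 = 0 (mod 5).
    Reduce coefficients mod 5: 2·t ≡ 0 (mod 5).
    The inverse of 2 mod 5 is 3 (since 2·3 = 6 = 1·5 + 1), so t ≡ 3·0 = 0 ≡ 0 (mod 5).
    Then x = 0 + 12·0 = 0, valid modulo lcm(12, 5) = 60: x ≡ 0 (mod 60).
  Combine with x ≡ 1 (mod 7); new modulus lcm = 420.
    Write x = 0 + 60·t and substitute into x ≡ 1 (mod 7): 60·t ≡ 1 − 0 = 1 (mod 7).
    Reduce coefficients mod 7: 4·t ≡ 1 (mod 7).
    The inverse of 4 mod 7 is 2 (since 4·2 = 8 = 1·7 + 1), so t ≡ 2·1 = 2 ≡ 2 (mod 7).
    Then x = 0 + 60·2 = 120, valid modulo lcm(60, 7) = 420: x ≡ 120 (mod 420).
Verify against each original: 120 mod 4 = 0, 120 mod 3 = 0, 120 mod 5 = 0, 120 mod 7 = 1.

x ≡ 120 (mod 420).


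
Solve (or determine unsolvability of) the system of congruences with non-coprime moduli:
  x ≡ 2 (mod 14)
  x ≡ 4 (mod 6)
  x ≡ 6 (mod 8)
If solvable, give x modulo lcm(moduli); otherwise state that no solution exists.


Moduli 14, 6, 8 are not pairwise coprime, so CRT works modulo lcm(m_i) when all pairwise compatibility conditions hold.
Pairwise compatibility: gcd(m_i, m_j) must divide a_i - a_j for every pair.
Merge one congruence at a time:
  Start: x ≡ 2 (mod 14).
  Combine with x ≡ 4 (mod 6): gcd(14, 6) = 2; 4 - 2 = 2, which IS divisible by 2, so compatible.
    Write x = 2 + 14·t and substitute into x ≡ 4 (mod 6): 14·t ≡ 4 − 2 = 2 (mod 6).
    Divide the congruence (and modulus) by g = 2: 7·t ≡ 1 (mod 3).
    Reduce coefficients mod 3: 1·t ≡ 1 (mod 3).
    So t ≡ 1 (mod 3).
    Then x = 2 + 14·1 = 16, valid modulo lcm(14, 6) = 42: x ≡ 16 (mod 42).
  Combine with x ≡ 6 (mod 8): gcd(42, 8) = 2; 6 - 16 = -10, which IS divisible by 2, so compatible.
    Write x = 16 + 42·t and substitute into x ≡ 6 (mod 8): 42·t ≡ 6 − 16 = -10 (mod 8).
    Divide the congruence (and modulus) by g = 2: 21·t ≡ -5 (mod 4).
    Reduce coefficients mod 4: 1·t ≡ 3 (mod 4).
    So t ≡ 3 (mod 4).
    Then x = 16 + 42·3 = 142, valid modulo lcm(42, 8) = 168: x ≡ 142 (mod 168).
Verify: 142 mod 14 = 2, 142 mod 6 = 4, 142 mod 8 = 6.

x ≡ 142 (mod 168).


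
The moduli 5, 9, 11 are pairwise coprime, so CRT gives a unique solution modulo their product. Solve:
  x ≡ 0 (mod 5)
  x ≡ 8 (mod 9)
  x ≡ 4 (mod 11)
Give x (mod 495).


Moduli 5, 9, 11 are pairwise coprime; by CRT there is a unique solution modulo M = 5 · 9 · 11 = 495.
Solve pairwise, accumulating the modulus:
  Start with x ≡ 0 (mod 5).
  Combine with x ≡ 8 (mod 9): since gcd(5, 9) = 1, we get a unique residue mod 45.
    Write x = 0 + 5·t and substitute into x ≡ 8 (mod 9): 5·t ≡ 8 − 0 = 8 (mod 9).
    The inverse of 5 mod 9 is 2 (since 5·2 = 10 = 1·9 + 1), so t ≡ 2·8 = 16 ≡ 7 (mod 9).
    Then x = 0 + 5·7 = 35, valid modulo lcm(5, 9) = 45: x ≡ 35 (mod 45).
  Combine with x ≡ 4 (mod 11): since gcd(45, 11) = 1, we get a unique residue mod 495.
    Write x = 35 + 45·t and substitute into x ≡ 4 (mod 11): 45·t ≡ 4 − 35 = -31 (mod 11).
    Reduce coefficients mod 11: 1·t ≡ 2 (mod 11).
    So t ≡ 2 (mod 11).
    Then x = 35 + 45·2 = 125, valid modulo lcm(45, 11) = 495: x ≡ 125 (mod 495).
Verify: 125 mod 5 = 0 ✓, 125 mod 9 = 8 ✓, 125 mod 11 = 4 ✓.

x ≡ 125 (mod 495).


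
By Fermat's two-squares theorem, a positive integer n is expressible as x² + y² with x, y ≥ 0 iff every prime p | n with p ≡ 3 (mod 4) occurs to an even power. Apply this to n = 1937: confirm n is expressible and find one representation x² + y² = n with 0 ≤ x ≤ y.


Step 1: Factor n = 1937 = 13 · 149.
Step 2: Check the mod-4 condition on each prime factor: 13 ≡ 1 (mod 4), exponent 1; 149 ≡ 1 (mod 4), exponent 1.
All primes ≡ 3 (mod 4) appear to even exponent (or don't appear), so by the two-squares theorem n IS expressible as a sum of two squares.
Step 3: Build a representation. Here n = 13 · 149 is a product of primes ≡ 1 (mod 4). Each prime p ≡ 1 (mod 4) is itself a sum of two squares; find a² by testing p − a² for a perfect square:
  13: 13 − 1² = 12, 13 − 2² = 9 = 3² ⇒ 13 = 2² + 3².
  149: 149 − 1² = 148, 149 − 2² = 145, 149 − 3² = 140, 149 − 4² = 133, 149 − 5² = 124, 149 − 6² = 113, 149 − 7² = 100 = 10² ⇒ 149 = 7² + 10².
  Combine using the Brahmagupta–Fibonacci identity (a² + b²)(c² + d²) = (ac − bd)² + (ad + bc)² = (ac + bd)² + (ad − bc)²:
  13 · 149 = 1937: from (2² + 3²)(7² + 10²), take (2·7 − 3·10, 2·10 + 3·7) = (14 − 30, 20 + 21) = (-16, 41); dropping signs (only squares matter) gives (16, 41); check 16² + 41² = 256 + 1681 = 1937 ✓.
Step 4: Order so x ≤ y and verify: 16² + 41² = 256 + 1681 = 1937 = n. ✓

n = 1937 = 16² + 41² (one valid representation with x ≤ y).


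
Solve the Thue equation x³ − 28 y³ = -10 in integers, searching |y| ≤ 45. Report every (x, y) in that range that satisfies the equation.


The equation is x³ - 28y³ = -10. For fixed y, x³ = 28·y³ − 10, so a solution requires the RHS to be a perfect cube.
Strategy: iterate y from -45 to 45, compute RHS = 28·y³ − 10, and check whether it is a (positive or negative) perfect cube.
Check small values of y:
  y = 0: RHS = -10 is not a perfect cube.
  y = 1: RHS = 18 is not a perfect cube.
  y = -1: RHS = -38 is not a perfect cube.
  y = 2: RHS = 214 is not a perfect cube.
  y = -2: RHS = -234 is not a perfect cube.
  y = 3: RHS = 746 is not a perfect cube.
  y = -3: RHS = -766 is not a perfect cube.
Continuing the search up to |y| = 45 finds no solutions either.
No (x, y) in the scanned range satisfies the equation.

No integer solutions with |y| ≤ 45.


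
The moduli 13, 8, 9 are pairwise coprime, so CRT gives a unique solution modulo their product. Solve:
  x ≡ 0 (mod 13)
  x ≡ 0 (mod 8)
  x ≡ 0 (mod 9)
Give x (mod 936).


Moduli 13, 8, 9 are pairwise coprime; by CRT there is a unique solution modulo M = 13 · 8 · 9 = 936.
Solve pairwise, accumulating the modulus:
  Start with x ≡ 0 (mod 13).
  Combine with x ≡ 0 (mod 8): since gcd(13, 8) = 1, we get a unique residue mod 104.
    Write x = 0 + 13·t and substitute into x ≡ 0 (mod 8): 13·t ≡ 0 − 0 = 0 (mod 8).
    Reduce coefficients mod 8: 5·t ≡ 0 (mod 8).
    The inverse of 5 mod 8 is 5 (since 5·5 = 25 = 3·8 + 1), so t ≡ 5·0 = 0 ≡ 0 (mod 8).
    Then x = 0 + 13·0 = 0, valid modulo lcm(13, 8) = 104: x ≡ 0 (mod 104).
  Combine with x ≡ 0 (mod 9): since gcd(104, 9) = 1, we get a unique residue mod 936.
    Write x = 0 + 104·t and substitute into x ≡ 0 (mod 9): 104·t ≡ 0 − 0 = 0 (mod 9).
    Reduce coefficients mod 9: 5·t ≡ 0 (mod 9).
    The inverse of 5 mod 9 is 2 (since 5·2 = 10 = 1·9 + 1), so t ≡ 2·0 = 0 ≡ 0 (mod 9).
    Then x = 0 + 104·0 = 0, valid modulo lcm(104, 9) = 936: x ≡ 0 (mod 936).
Verify: 0 mod 13 = 0 ✓, 0 mod 8 = 0 ✓, 0 mod 9 = 0 ✓.

x ≡ 0 (mod 936).


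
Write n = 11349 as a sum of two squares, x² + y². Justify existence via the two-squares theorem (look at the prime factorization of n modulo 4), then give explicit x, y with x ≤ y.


Step 1: Factor n = 11349 = 3^2 · 13 · 97.
Step 2: Check the mod-4 condition on each prime factor: 3 ≡ 3 (mod 4), exponent 2 (must be even); 13 ≡ 1 (mod 4), exponent 1; 97 ≡ 1 (mod 4), exponent 1.
All primes ≡ 3 (mod 4) appear to even exponent (or don't appear), so by the two-squares theorem n IS expressible as a sum of two squares.
Step 3: Build a representation. Group n = k² · m with k = 3 and m = 13 · 97 = 1261 (a product of primes ≡ 1 (mod 4)); a representation of m scales to one of n via (k·x)² + (k·y)² = k²(x² + y²). Each prime p ≡ 1 (mod 4) is itself a sum of two squares; find a² by testing p − a² for a perfect square:
  13: 13 − 1² = 12, 13 − 2² = 9 = 3² ⇒ 13 = 2² + 3².
  97: 97 − 1² = 96, 97 − 2² = 93, 97 − 3² = 88, 97 − 4² = 81 = 9² ⇒ 97 = 4² + 9².
  Combine using the Brahmagupta–Fibonacci identity (a² + b²)(c² + d²) = (ac − bd)² + (ad + bc)² = (ac + bd)² + (ad − bc)²:
  13 · 97 = 1261: from (2² + 3²)(4² + 9²), take (2·4 − 3·9, 2·9 + 3·4) = (8 − 27, 18 + 12) = (-19, 30); dropping signs (only squares matter) gives (19, 30); check 19² + 30² = 361 + 900 = 1261 ✓.
  Scale by k = 3: (3·19, 3·30) = (57, 90).
Step 4: Order so x ≤ y and verify: 57² + 90² = 3249 + 8100 = 11349 = n. ✓

n = 11349 = 57² + 90² (one valid representation with x ≤ y).


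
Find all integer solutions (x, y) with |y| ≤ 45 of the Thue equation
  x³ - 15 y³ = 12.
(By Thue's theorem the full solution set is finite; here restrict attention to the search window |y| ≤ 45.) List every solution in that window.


The equation is x³ - 15y³ = 12. For fixed y, x³ = 15·y³ + 12, so a solution requires the RHS to be a perfect cube.
Strategy: iterate y from -45 to 45, compute RHS = 15·y³ + 12, and check whether it is a (positive or negative) perfect cube.
Check small values of y:
  y = 0: RHS = 12 is not a perfect cube.
  y = 1: RHS = 27 = (3)³ ⇒ x = 3 works.
  y = -1: RHS = -3 is not a perfect cube.
  y = 2: RHS = 132 is not a perfect cube.
  y = -2: RHS = -108 is not a perfect cube.
  y = 3: RHS = 417 is not a perfect cube.
  y = -3: RHS = -393 is not a perfect cube.
Continuing the search up to |y| = 45 finds no further solutions beyond those listed.
Collected solutions: (3, 1).

Solutions (with |y| ≤ 45): (3, 1).


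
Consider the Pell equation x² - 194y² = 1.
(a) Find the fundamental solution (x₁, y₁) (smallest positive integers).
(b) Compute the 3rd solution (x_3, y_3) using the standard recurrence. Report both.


Step 1: Find the fundamental solution (x₁, y₁) of x² - 194y² = 1.
  Expand √194 as a continued fraction. a₀ = ⌊√194⌋ = 13; iterate m_{k+1} = d_k·a_k − m_k, d_{k+1} = (194 − m_{k+1}²)/d_k, a_{k+1} = ⌊(a₀ + m_{k+1})/d_{k+1}⌋ (starting m₀ = 0, d₀ = 1), with convergents p_k = a_k·p_{k-1} + p_{k-2}, q_k = a_k·q_{k-1} + q_{k-2} (p₋₁ = 1, q₋₁ = 0):
  k = 0: a₀ = 13; p₀/q₀ = 13/1; p₀² − 194·q₀² = 169 − 194 = -25.
  k = 1: m = 13, d = 25, a = ⌊(13 + 13)/25⌋ = 1; p/q = (1·13 + 1)/(1·1 + 0) = 14/1; p² − 194·q² = 196 − 194 = 2.
  k = 2: m = 12, d = 2, a = ⌊(13 + 12)/2⌋ = 12; p/q = (12·14 + 13)/(12·1 + 1) = 181/13; p² − 194·q² = 32761 − 32786 = -25.
  k = 3: m = 12, d = 25, a = ⌊(13 + 12)/25⌋ = 1; p/q = (1·181 + 14)/(1·13 + 1) = 195/14; p² − 194·q² = 38025 − 38024 = 1.
  The first convergent with p² − 194·q² = 1 gives the fundamental solution (x₁, y₁) = (195, 14).
Step 2: Apply the recurrence (x_{n+1}, y_{n+1}) = (x₁x_n + 194y₁y_n, x₁y_n + y₁x_n) repeatedly.
  From (x_1, y_1) = (195, 14): x_2 = 195·195 + 194·14·14 = 76049; y_2 = 195·14 + 14·195 = 5460.
  From (x_2, y_2) = (76049, 5460): x_3 = 195·76049 + 194·14·5460 = 29658915; y_3 = 195·5460 + 14·76049 = 2129386.
Step 3: Verify x_3² - 194·y_3² = 879651238977225 - 879651238977224 = 1 (should be 1). ✓

(x_1, y_1) = (195, 14); (x_3, y_3) = (29658915, 2129386).


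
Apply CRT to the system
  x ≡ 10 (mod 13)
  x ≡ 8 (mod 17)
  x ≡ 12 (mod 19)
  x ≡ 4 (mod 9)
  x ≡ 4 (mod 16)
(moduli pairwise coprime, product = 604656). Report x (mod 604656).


Product of moduli M = 13 · 17 · 19 · 9 · 16 = 604656.
Merge one congruence at a time:
  Start: x ≡ 10 (mod 13).
  Combine with x ≡ 8 (mod 17); new modulus lcm = 221.
    Write x = 10 + 13·t and substitute into x ≡ 8 (mod 17): 13·t ≡ 8 − 10 = -2 (mod 17).
    Reduce coefficients mod 17: 13·t ≡ 15 (mod 17).
    The inverse of 13 mod 17 is 4 (since 13·4 = 52 = 3·17 + 1), so t ≡ 4·15 = 60 ≡ 9 (mod 17).
    Then x = 10 + 13·9 = 127, valid modulo lcm(13, 17) = 221: x ≡ 127 (mod 221).
  Combine with x ≡ 12 (mod 19); new modulus lcm = 4199.
    Write x = 127 + 221·t and substitute into x ≡ 12 (mod 19): 221·t ≡ 12 − 127 = -115 (mod 19).
    Reduce coefficients mod 19: 12·t ≡ 18 (mod 19).
    The inverse of 12 mod 19 is 8 (since 12·8 = 96 = 5·19 + 1), so t ≡ 8·18 = 144 ≡ 11 (mod 19).
    Then x = 127 + 221·11 = 2558, valid modulo lcm(221, 19) = 4199: x ≡ 2558 (mod 4199).
  Combine with x ≡ 4 (mod 9); new modulus lcm = 37791.
    Write x = 2558 + 4199·t and substitute into x ≡ 4 (mod 9): 4199·t ≡ 4 − 2558 = -2554 (mod 9).
    Reduce coefficients mod 9: 5·t ≡ 2 (mod 9).
    The inverse of 5 mod 9 is 2 (since 5·2 = 10 = 1·9 + 1), so t ≡ 2·2 = 4 ≡ 4 (mod 9).
    Then x = 2558 + 4199·4 = 19354, valid modulo lcm(4199, 9) = 37791: x ≡ 19354 (mod 37791).
  Combine with x ≡ 4 (mod 16); new modulus lcm = 604656.
    Write x = 19354 + 37791·t and substitute into x ≡ 4 (mod 16): 37791·t ≡ 4 − 19354 = -19350 (mod 16).
    Reduce coefficients mod 16: 15·t ≡ 10 (mod 16).
    The inverse of 15 mod 16 is 15 (since 15·15 = 225 = 14·16 + 1), so t ≡ 15·10 = 150 ≡ 6 (mod 16).
    Then x = 19354 + 37791·6 = 246100, valid modulo lcm(37791, 16) = 604656: x ≡ 246100 (mod 604656).
Verify against each original: 246100 mod 13 = 10, 246100 mod 17 = 8, 246100 mod 19 = 12, 246100 mod 9 = 4, 246100 mod 16 = 4.

x ≡ 246100 (mod 604656).


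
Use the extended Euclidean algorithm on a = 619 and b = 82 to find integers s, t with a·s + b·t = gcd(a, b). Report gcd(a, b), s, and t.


Euclidean algorithm on (619, 82) — divide until remainder is 0:
  619 = 7 · 82 + 45
  82 = 1 · 45 + 37
  45 = 1 · 37 + 8
  37 = 4 · 8 + 5
  8 = 1 · 5 + 3
  5 = 1 · 3 + 2
  3 = 1 · 2 + 1
  2 = 2 · 1 + 0
gcd(619, 82) = 1.
Track Bezout coefficients alongside the remainders: start with r₀ = 619 = a·1 + b·0 (s = 1, t = 0) and r₁ = 82 = a·0 + b·1 (s = 0, t = 1); each new remainder r_{k+1} = r_{k-1} − q_k·r_k inherits s_{k+1} = s_{k-1} − q_k·s_k, t_{k+1} = t_{k-1} − q_k·t_k, so r_k = a·s_k + b·t_k at every step:
  q = 7: r = 45, s = 1 − 7·0 = 1, t = 0 − 7·1 = -7  (check: 619·1 + 82·(-7) = 45)
  q = 1: r = 37, s = 0 − 1·1 = -1, t = 1 − 1·(-7) = 8  (check: 619·(-1) + 82·8 = 37)
  q = 1: r = 8, s = 1 − 1·(-1) = 2, t = -7 − 1·8 = -15  (check: 619·2 + 82·(-15) = 8)
  q = 4: r = 5, s = -1 − 4·2 = -9, t = 8 − 4·(-15) = 68  (check: 619·(-9) + 82·68 = 5)
  q = 1: r = 3, s = 2 − 1·(-9) = 11, t = -15 − 1·68 = -83  (check: 619·11 + 82·(-83) = 3)
  q = 1: r = 2, s = -9 − 1·11 = -20, t = 68 − 1·(-83) = 151  (check: 619·(-20) + 82·151 = 2)
  q = 1: r = 1, s = 11 − 1·(-20) = 31, t = -83 − 1·151 = -234  (check: 619·31 + 82·(-234) = 1)
The row with r = 1 (the gcd) gives the Bezout coefficients s = 31, t = -234.
Result: 619 · (31) + 82 · (-234) = 1.

gcd(619, 82) = 1; s = 31, t = -234 (check: 619·31 + 82·(-234) = 1).


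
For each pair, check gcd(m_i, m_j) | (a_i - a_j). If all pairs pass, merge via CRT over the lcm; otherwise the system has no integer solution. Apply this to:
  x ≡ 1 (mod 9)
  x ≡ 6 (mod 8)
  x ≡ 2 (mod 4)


Moduli 9, 8, 4 are not pairwise coprime, so CRT works modulo lcm(m_i) when all pairwise compatibility conditions hold.
Pairwise compatibility: gcd(m_i, m_j) must divide a_i - a_j for every pair.
Merge one congruence at a time:
  Start: x ≡ 1 (mod 9).
  Combine with x ≡ 6 (mod 8): gcd(9, 8) = 1; 6 - 1 = 5, which IS divisible by 1, so compatible.
    Write x = 1 + 9·t and substitute into x ≡ 6 (mod 8): 9·t ≡ 6 − 1 = 5 (mod 8).
    Reduce coefficients mod 8: 1·t ≡ 5 (mod 8).
    So t ≡ 5 (mod 8).
    Then x = 1 + 9·5 = 46, valid modulo lcm(9, 8) = 72: x ≡ 46 (mod 72).
  Combine with x ≡ 2 (mod 4): gcd(72, 4) = 4; 2 - 46 = -44, which IS divisible by 4, so compatible.
    Write x = 46 + 72·t and substitute into x ≡ 2 (mod 4): 72·t ≡ 2 − 46 = -44 (mod 4).
    Divide the congruence (and modulus) by g = 4: 18·t ≡ -11 (mod 1).
    Modulo 1 every t works; take t = 0.
    Then x = 46 + 72·0 = 46, valid modulo lcm(72, 4) = 72: x ≡ 46 (mod 72).
Verify: 46 mod 9 = 1, 46 mod 8 = 6, 46 mod 4 = 2.

x ≡ 46 (mod 72).


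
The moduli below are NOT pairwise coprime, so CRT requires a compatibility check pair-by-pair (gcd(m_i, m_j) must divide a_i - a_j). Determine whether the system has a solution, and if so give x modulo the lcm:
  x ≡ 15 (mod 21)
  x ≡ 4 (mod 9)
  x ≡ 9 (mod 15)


Moduli 21, 9, 15 are not pairwise coprime, so CRT works modulo lcm(m_i) when all pairwise compatibility conditions hold.
Pairwise compatibility: gcd(m_i, m_j) must divide a_i - a_j for every pair.
Merge one congruence at a time:
  Start: x ≡ 15 (mod 21).
  Combine with x ≡ 4 (mod 9): gcd(21, 9) = 3, and 4 - 15 = -11 is NOT divisible by 3.
    ⇒ system is inconsistent (no integer solution).

No solution (the system is inconsistent).


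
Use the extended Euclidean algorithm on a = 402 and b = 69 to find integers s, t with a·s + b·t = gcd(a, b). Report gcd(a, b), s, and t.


Euclidean algorithm on (402, 69) — divide until remainder is 0:
  402 = 5 · 69 + 57
  69 = 1 · 57 + 12
  57 = 4 · 12 + 9
  12 = 1 · 9 + 3
  9 = 3 · 3 + 0
gcd(402, 69) = 3.
Track Bezout coefficients alongside the remainders: start with r₀ = 402 = a·1 + b·0 (s = 1, t = 0) and r₁ = 69 = a·0 + b·1 (s = 0, t = 1); each new remainder r_{k+1} = r_{k-1} − q_k·r_k inherits s_{k+1} = s_{k-1} − q_k·s_k, t_{k+1} = t_{k-1} − q_k·t_k, so r_k = a·s_k + b·t_k at every step:
  q = 5: r = 57, s = 1 − 5·0 = 1, t = 0 − 5·1 = -5  (check: 402·1 + 69·(-5) = 57)
  q = 1: r = 12, s = 0 − 1·1 = -1, t = 1 − 1·(-5) = 6  (check: 402·(-1) + 69·6 = 12)
  q = 4: r = 9, s = 1 − 4·(-1) = 5, t = -5 − 4·6 = -29  (check: 402·5 + 69·(-29) = 9)
  q = 1: r = 3, s = -1 − 1·5 = -6, t = 6 − 1·(-29) = 35  (check: 402·(-6) + 69·35 = 3)
The row with r = 3 (the gcd) gives the Bezout coefficients s = -6, t = 35.
Result: 402 · (-6) + 69 · (35) = 3.

gcd(402, 69) = 3; s = -6, t = 35 (check: 402·(-6) + 69·35 = 3).


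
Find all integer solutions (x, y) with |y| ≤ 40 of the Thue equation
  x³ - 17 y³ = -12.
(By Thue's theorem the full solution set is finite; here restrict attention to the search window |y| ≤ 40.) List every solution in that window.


The equation is x³ - 17y³ = -12. For fixed y, x³ = 17·y³ − 12, so a solution requires the RHS to be a perfect cube.
Strategy: iterate y from -40 to 40, compute RHS = 17·y³ − 12, and check whether it is a (positive or negative) perfect cube.
Check small values of y:
  y = 0: RHS = -12 is not a perfect cube.
  y = 1: RHS = 5 is not a perfect cube.
  y = -1: RHS = -29 is not a perfect cube.
  y = 2: RHS = 124 is not a perfect cube.
  y = -2: RHS = -148 is not a perfect cube.
  y = 3: RHS = 447 is not a perfect cube.
  y = -3: RHS = -471 is not a perfect cube.
Continuing the search up to |y| = 40 finds no solutions either.
No (x, y) in the scanned range satisfies the equation.

No integer solutions with |y| ≤ 40.


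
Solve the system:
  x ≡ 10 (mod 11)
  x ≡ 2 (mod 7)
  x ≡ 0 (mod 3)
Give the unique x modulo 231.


Moduli 11, 7, 3 are pairwise coprime; by CRT there is a unique solution modulo M = 11 · 7 · 3 = 231.
Solve pairwise, accumulating the modulus:
  Start with x ≡ 10 (mod 11).
  Combine with x ≡ 2 (mod 7): since gcd(11, 7) = 1, we get a unique residue mod 77.
    Write x = 10 + 11·t and substitute into x ≡ 2 (mod 7): 11·t ≡ 2 − 10 = -8 (mod 7).
    Reduce coefficients mod 7: 4·t ≡ 6 (mod 7).
    The inverse of 4 mod 7 is 2 (since 4·2 = 8 = 1·7 + 1), so t ≡ 2·6 = 12 ≡ 5 (mod 7).
    Then x = 10 + 11·5 = 65, valid modulo lcm(11, 7) = 77: x ≡ 65 (mod 77).
  Combine with x ≡ 0 (mod 3): since gcd(77, 3) = 1, we get a unique residue mod 231.
    Write x = 65 + 77·t and substitute into x ≡ 0 (mod 3): 77·t ≡ 0 − 65 = -65 (mod 3).
    Reduce coefficients mod 3: 2·t ≡ 1 (mod 3).
    The inverse of 2 mod 3 is 2 (since 2·2 = 4 = 1·3 + 1), so t ≡ 2·1 = 2 ≡ 2 (mod 3).
    Then x = 65 + 77·2 = 219, valid modulo lcm(77, 3) = 231: x ≡ 219 (mod 231).
Verify: 219 mod 11 = 10 ✓, 219 mod 7 = 2 ✓, 219 mod 3 = 0 ✓.

x ≡ 219 (mod 231).


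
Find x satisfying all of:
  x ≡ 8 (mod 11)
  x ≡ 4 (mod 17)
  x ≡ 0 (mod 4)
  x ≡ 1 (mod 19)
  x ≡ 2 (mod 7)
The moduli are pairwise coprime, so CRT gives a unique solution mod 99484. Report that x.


Product of moduli M = 11 · 17 · 4 · 19 · 7 = 99484.
Merge one congruence at a time:
  Start: x ≡ 8 (mod 11).
  Combine with x ≡ 4 (mod 17); new modulus lcm = 187.
    Write x = 8 + 11·t and substitute into x ≡ 4 (mod 17): 11·t ≡ 4 − 8 = -4 (mod 17).
    Reduce coefficients mod 17: 11·t ≡ 13 (mod 17).
    The inverse of 11 mod 17 is 14 (since 11·14 = 154 = 9·17 + 1), so t ≡ 14·13 = 182 ≡ 12 (mod 17).
    Then x = 8 + 11·12 = 140, valid modulo lcm(11, 17) = 187: x ≡ 140 (mod 187).
  Combine with x ≡ 0 (mod 4); new modulus lcm = 748.
    Write x = 140 + 187·t and substitute into x ≡ 0 (mod 4): 187·t ≡ 0 − 140 = -140 (mod 4).
    Reduce coefficients mod 4: 3·t ≡ 0 (mod 4).
    The inverse of 3 mod 4 is 3 (since 3·3 = 9 = 2·4 + 1), so t ≡ 3·0 = 0 ≡ 0 (mod 4).
    Then x = 140 + 187·0 = 140, valid modulo lcm(187, 4) = 748: x ≡ 140 (mod 748).
  Combine with x ≡ 1 (mod 19); new modulus lcm = 14212.
    Write x = 140 + 748·t and substitute into x ≡ 1 (mod 19): 748·t ≡ 1 − 140 = -139 (mod 19).
    Reduce coefficients mod 19: 7·t ≡ 13 (mod 19).
    The inverse of 7 mod 19 is 11 (since 7·11 = 77 = 4·19 + 1), so t ≡ 11·13 = 143 ≡ 10 (mod 19).
    Then x = 140 + 748·10 = 7620, valid modulo lcm(748, 19) = 14212: x ≡ 7620 (mod 14212).
  Combine with x ≡ 2 (mod 7); new modulus lcm = 99484.
    Write x = 7620 + 14212·t and substitute into x ≡ 2 (mod 7): 14212·t ≡ 2 − 7620 = -7618 (mod 7).
    Reduce coefficients mod 7: 2·t ≡ 5 (mod 7).
    The inverse of 2 mod 7 is 4 (since 2·4 = 8 = 1·7 + 1), so t ≡ 4·5 = 20 ≡ 6 (mod 7).
    Then x = 7620 + 14212·6 = 92892, valid modulo lcm(14212, 7) = 99484: x ≡ 92892 (mod 99484).
Verify against each original: 92892 mod 11 = 8, 92892 mod 17 = 4, 92892 mod 4 = 0, 92892 mod 19 = 1, 92892 mod 7 = 2.

x ≡ 92892 (mod 99484).


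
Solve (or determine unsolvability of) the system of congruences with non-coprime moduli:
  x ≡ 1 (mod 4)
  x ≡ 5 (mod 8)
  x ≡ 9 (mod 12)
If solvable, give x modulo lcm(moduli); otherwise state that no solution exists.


Moduli 4, 8, 12 are not pairwise coprime, so CRT works modulo lcm(m_i) when all pairwise compatibility conditions hold.
Pairwise compatibility: gcd(m_i, m_j) must divide a_i - a_j for every pair.
Merge one congruence at a time:
  Start: x ≡ 1 (mod 4).
  Combine with x ≡ 5 (mod 8): gcd(4, 8) = 4; 5 - 1 = 4, which IS divisible by 4, so compatible.
    Write x = 1 + 4·t and substitute into x ≡ 5 (mod 8): 4·t ≡ 5 − 1 = 4 (mod 8).
    Divide the congruence (and modulus) by g = 4: 1·t ≡ 1 (mod 2).
    So t ≡ 1 (mod 2).
    Then x = 1 + 4·1 = 5, valid modulo lcm(4, 8) = 8: x ≡ 5 (mod 8).
  Combine with x ≡ 9 (mod 12): gcd(8, 12) = 4; 9 - 5 = 4, which IS divisible by 4, so compatible.
    Write x = 5 + 8·t and substitute into x ≡ 9 (mod 12): 8·t ≡ 9 − 5 = 4 (mod 12).
    Divide the congruence (and modulus) by g = 4: 2·t ≡ 1 (mod 3).
    The inverse of 2 mod 3 is 2 (since 2·2 = 4 = 1·3 + 1), so t ≡ 2·1 = 2 ≡ 2 (mod 3).
    Then x = 5 + 8·2 = 21, valid modulo lcm(8, 12) = 24: x ≡ 21 (mod 24).
Verify: 21 mod 4 = 1, 21 mod 8 = 5, 21 mod 12 = 9.

x ≡ 21 (mod 24).


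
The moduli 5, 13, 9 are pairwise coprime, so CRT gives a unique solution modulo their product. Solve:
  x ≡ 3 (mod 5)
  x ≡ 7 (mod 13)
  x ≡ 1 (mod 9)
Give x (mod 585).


Moduli 5, 13, 9 are pairwise coprime; by CRT there is a unique solution modulo M = 5 · 13 · 9 = 585.
Solve pairwise, accumulating the modulus:
  Start with x ≡ 3 (mod 5).
  Combine with x ≡ 7 (mod 13): since gcd(5, 13) = 1, we get a unique residue mod 65.
    Write x = 3 + 5·t and substitute into x ≡ 7 (mod 13): 5·t ≡ 7 − 3 = 4 (mod 13).
    The inverse of 5 mod 13 is 8 (since 5·8 = 40 = 3·13 + 1), so t ≡ 8·4 = 32 ≡ 6 (mod 13).
    Then x = 3 + 5·6 = 33, valid modulo lcm(5, 13) = 65: x ≡ 33 (mod 65).
  Combine with x ≡ 1 (mod 9): since gcd(65, 9) = 1, we get a unique residue mod 585.
    Write x = 33 + 65·t and substitute into x ≡ 1 (mod 9): 65·t ≡ 1 − 33 = -32 (mod 9).
    Reduce coefficients mod 9: 2·t ≡ 4 (mod 9).
    The inverse of 2 mod 9 is 5 (since 2·5 = 10 = 1·9 + 1), so t ≡ 5·4 = 20 ≡ 2 (mod 9).
    Then x = 33 + 65·2 = 163, valid modulo lcm(65, 9) = 585: x ≡ 163 (mod 585).
Verify: 163 mod 5 = 3 ✓, 163 mod 13 = 7 ✓, 163 mod 9 = 1 ✓.

x ≡ 163 (mod 585).


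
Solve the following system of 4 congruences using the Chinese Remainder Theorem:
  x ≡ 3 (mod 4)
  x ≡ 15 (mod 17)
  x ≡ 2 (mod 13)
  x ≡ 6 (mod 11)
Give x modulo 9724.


Product of moduli M = 4 · 17 · 13 · 11 = 9724.
Merge one congruence at a time:
  Start: x ≡ 3 (mod 4).
  Combine with x ≡ 15 (mod 17); new modulus lcm = 68.
    Write x = 3 + 4·t and substitute into x ≡ 15 (mod 17): 4·t ≡ 15 − 3 = 12 (mod 17).
    The inverse of 4 mod 17 is 13 (since 4·13 = 52 = 3·17 + 1), so t ≡ 13·12 = 156 ≡ 3 (mod 17).
    Then x = 3 + 4·3 = 15, valid modulo lcm(4, 17) = 68: x ≡ 15 (mod 68).
  Combine with x ≡ 2 (mod 13); new modulus lcm = 884.
    Write x = 15 + 68·t and substitute into x ≡ 2 (mod 13): 68·t ≡ 2 − 15 = -13 (mod 13).
    Reduce coefficients mod 13: 3·t ≡ 0 (mod 13).
    The inverse of 3 mod 13 is 9 (since 3·9 = 27 = 2·13 + 1), so t ≡ 9·0 = 0 ≡ 0 (mod 13).
    Then x = 15 + 68·0 = 15, valid modulo lcm(68, 13) = 884: x ≡ 15 (mod 884).
  Combine with x ≡ 6 (mod 11); new modulus lcm = 9724.
    Write x = 15 + 884·t and substitute into x ≡ 6 (mod 11): 884·t ≡ 6 − 15 = -9 (mod 11).
    Reduce coefficients mod 11: 4·t ≡ 2 (mod 11).
    The inverse of 4 mod 11 is 3 (since 4·3 = 12 = 1·11 + 1), so t ≡ 3·2 = 6 ≡ 6 (mod 11).
    Then x = 15 + 884·6 = 5319, valid modulo lcm(884, 11) = 9724: x ≡ 5319 (mod 9724).
Verify against each original: 5319 mod 4 = 3, 5319 mod 17 = 15, 5319 mod 13 = 2, 5319 mod 11 = 6.

x ≡ 5319 (mod 9724).


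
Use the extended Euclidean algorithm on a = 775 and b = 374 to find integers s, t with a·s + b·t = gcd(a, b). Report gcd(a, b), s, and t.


Euclidean algorithm on (775, 374) — divide until remainder is 0:
  775 = 2 · 374 + 27
  374 = 13 · 27 + 23
  27 = 1 · 23 + 4
  23 = 5 · 4 + 3
  4 = 1 · 3 + 1
  3 = 3 · 1 + 0
gcd(775, 374) = 1.
Track Bezout coefficients alongside the remainders: start with r₀ = 775 = a·1 + b·0 (s = 1, t = 0) and r₁ = 374 = a·0 + b·1 (s = 0, t = 1); each new remainder r_{k+1} = r_{k-1} − q_k·r_k inherits s_{k+1} = s_{k-1} − q_k·s_k, t_{k+1} = t_{k-1} − q_k·t_k, so r_k = a·s_k + b·t_k at every step:
  q = 2: r = 27, s = 1 − 2·0 = 1, t = 0 − 2·1 = -2  (check: 775·1 + 374·(-2) = 27)
  q = 13: r = 23, s = 0 − 13·1 = -13, t = 1 − 13·(-2) = 27  (check: 775·(-13) + 374·27 = 23)
  q = 1: r = 4, s = 1 − 1·(-13) = 14, t = -2 − 1·27 = -29  (check: 775·14 + 374·(-29) = 4)
  q = 5: r = 3, s = -13 − 5·14 = -83, t = 27 − 5·(-29) = 172  (check: 775·(-83) + 374·172 = 3)
  q = 1: r = 1, s = 14 − 1·(-83) = 97, t = -29 − 1·172 = -201  (check: 775·97 + 374·(-201) = 1)
The row with r = 1 (the gcd) gives the Bezout coefficients s = 97, t = -201.
Result: 775 · (97) + 374 · (-201) = 1.

gcd(775, 374) = 1; s = 97, t = -201 (check: 775·97 + 374·(-201) = 1).
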